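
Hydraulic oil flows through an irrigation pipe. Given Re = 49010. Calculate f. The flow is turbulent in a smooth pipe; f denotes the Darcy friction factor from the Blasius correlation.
Formula: f = \frac{0.316}{Re^{0.25}}
f = 0.316/49010^0.25 = 0.02124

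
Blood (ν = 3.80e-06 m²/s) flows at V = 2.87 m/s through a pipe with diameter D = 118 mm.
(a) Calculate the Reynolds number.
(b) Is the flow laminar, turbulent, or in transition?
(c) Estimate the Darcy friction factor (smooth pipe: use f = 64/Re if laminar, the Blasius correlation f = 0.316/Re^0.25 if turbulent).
(a) Re = V·D/ν = 2.87·0.118/3.80e-06 = 89121
(b) Flow regime: turbulent (Re > 4000)
(c) Friction factor: f = 0.316/Re^0.25 = 0.316/89121^0.25 = 0.01829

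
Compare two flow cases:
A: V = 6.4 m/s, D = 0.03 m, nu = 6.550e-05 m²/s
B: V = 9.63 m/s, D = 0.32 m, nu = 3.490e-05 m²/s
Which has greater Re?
Re(A) = 2931, Re(B) = 88298. Answer: B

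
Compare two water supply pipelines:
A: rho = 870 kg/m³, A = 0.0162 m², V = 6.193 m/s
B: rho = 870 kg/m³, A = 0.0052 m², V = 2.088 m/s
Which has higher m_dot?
m_dot(A) = 87.28 kg/s, m_dot(B) = 9.446 kg/s. Answer: A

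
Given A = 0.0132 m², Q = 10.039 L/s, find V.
Formula: Q = A V
Substituting knowns: 10.039 = 0.0132·V·1000
Solving for V: V = (10.039/1000)/0.0132 = 0.7605 m/s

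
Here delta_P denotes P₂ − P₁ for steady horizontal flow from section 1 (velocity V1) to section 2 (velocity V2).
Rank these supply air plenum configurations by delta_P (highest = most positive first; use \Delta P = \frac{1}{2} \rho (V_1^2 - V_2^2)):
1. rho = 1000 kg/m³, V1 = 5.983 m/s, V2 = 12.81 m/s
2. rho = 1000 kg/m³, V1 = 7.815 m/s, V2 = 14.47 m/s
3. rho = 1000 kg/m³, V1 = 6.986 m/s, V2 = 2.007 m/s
Case 1: delta_P = -64.15 kPa
Case 2: delta_P = -74.15 kPa
Case 3: delta_P = 22.39 kPa
Ranking (highest first): 3, 1, 2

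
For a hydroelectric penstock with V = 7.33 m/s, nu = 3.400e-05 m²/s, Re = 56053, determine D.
Formula: Re = \frac{V D}{\nu}
Substituting knowns: 56053 = 7.33·D/3.400e-05
Solving for D: D = 56053·3.400e-05/7.33 = 0.26 m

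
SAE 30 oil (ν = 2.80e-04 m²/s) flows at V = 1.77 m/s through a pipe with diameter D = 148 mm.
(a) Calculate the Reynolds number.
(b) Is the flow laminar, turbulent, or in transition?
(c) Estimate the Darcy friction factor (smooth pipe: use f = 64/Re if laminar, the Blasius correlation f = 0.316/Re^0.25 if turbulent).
(a) Re = V·D/ν = 1.77·0.148/2.80e-04 = 935.57
(b) Flow regime: laminar (Re < 2300)
(c) Friction factor: f = 64/Re = 64/935.57 = 0.06841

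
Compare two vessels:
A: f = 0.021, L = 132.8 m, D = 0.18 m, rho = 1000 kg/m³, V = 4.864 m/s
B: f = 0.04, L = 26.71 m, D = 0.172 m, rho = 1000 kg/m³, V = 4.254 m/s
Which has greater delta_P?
delta_P(A) = 183.3 kPa, delta_P(B) = 56.2 kPa. Answer: A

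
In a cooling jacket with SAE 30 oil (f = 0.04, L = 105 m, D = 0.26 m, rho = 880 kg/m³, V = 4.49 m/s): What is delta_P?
Formula: \Delta P = f \frac{L}{D} \frac{\rho V^2}{2}
delta_P = 0.04·(105/0.26)·0.5·880·4.49²/1000 = 143.3 kPa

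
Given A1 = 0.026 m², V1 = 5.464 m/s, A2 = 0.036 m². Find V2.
Formula: V_2 = \frac{A_1 V_1}{A_2}
V2 = 0.026·5.464/0.036 = 3.946 m/s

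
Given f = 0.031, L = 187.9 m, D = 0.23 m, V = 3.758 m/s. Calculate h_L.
Formula: h_L = f \frac{L}{D} \frac{V^2}{2g}
h_L = 0.031·(187.9/0.23)·3.758²/(2·9.81) = 18.23 m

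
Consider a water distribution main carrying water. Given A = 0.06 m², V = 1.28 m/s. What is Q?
Formula: Q = A V
Q = 0.06·1.28·1000 = 76.8 L/s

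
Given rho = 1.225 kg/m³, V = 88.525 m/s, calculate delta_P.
Formula: V = \sqrt{\frac{2 \Delta P}{\rho}}
Substituting knowns: 88.525 = √(2·(delta_P·1000)/1.225)
Solving for delta_P: delta_P = 88.525²·1.225/2/1000 = 4.8 kPa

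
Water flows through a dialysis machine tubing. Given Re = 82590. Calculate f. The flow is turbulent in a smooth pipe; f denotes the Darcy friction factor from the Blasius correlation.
Formula: f = \frac{0.316}{Re^{0.25}}
f = 0.316/82590^0.25 = 0.01864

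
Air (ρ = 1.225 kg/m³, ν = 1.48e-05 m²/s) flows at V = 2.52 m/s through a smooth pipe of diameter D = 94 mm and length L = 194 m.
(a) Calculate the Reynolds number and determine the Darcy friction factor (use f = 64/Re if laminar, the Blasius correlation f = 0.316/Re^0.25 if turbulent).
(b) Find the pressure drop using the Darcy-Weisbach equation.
(a) Re = V·D/ν = 2.52·0.094/1.48e-05 = 16005 → turbulent (Re > 4000); f = 0.316/Re^0.25 = 0.316/16005^0.25 = 0.028095
(b) Darcy-Weisbach: ΔP = f·(L/D)·½ρV²/1000 = 0.028095·(194/0.094)·½·1.225·2.52²/1000 = 0.2255 kPa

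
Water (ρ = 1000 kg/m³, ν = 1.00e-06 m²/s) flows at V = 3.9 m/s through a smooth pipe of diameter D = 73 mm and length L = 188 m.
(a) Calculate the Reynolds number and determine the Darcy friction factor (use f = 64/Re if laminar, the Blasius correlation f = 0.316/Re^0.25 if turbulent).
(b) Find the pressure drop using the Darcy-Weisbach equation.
(a) Re = V·D/ν = 3.9·0.073/1.00e-06 = 284700 → turbulent (Re > 4000); f = 0.316/Re^0.25 = 0.316/284700^0.25 = 0.01368 (Blasius is strictly valid for Re ≲ 1e5; used here as the smooth-pipe estimate the problem specifies)
(b) Darcy-Weisbach: ΔP = f·(L/D)·½ρV²/1000 = 0.01368·(188/0.073)·½·1000·3.9²/1000 = 267.9 kPa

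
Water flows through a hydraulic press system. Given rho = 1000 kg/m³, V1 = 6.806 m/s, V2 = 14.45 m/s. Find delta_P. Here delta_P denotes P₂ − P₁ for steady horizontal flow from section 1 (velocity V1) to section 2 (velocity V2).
Formula: \Delta P = \frac{1}{2} \rho (V_1^2 - V_2^2)
delta_P = 0.5·1000·(6.806² − 14.45²)/1000 = -81.24 kPa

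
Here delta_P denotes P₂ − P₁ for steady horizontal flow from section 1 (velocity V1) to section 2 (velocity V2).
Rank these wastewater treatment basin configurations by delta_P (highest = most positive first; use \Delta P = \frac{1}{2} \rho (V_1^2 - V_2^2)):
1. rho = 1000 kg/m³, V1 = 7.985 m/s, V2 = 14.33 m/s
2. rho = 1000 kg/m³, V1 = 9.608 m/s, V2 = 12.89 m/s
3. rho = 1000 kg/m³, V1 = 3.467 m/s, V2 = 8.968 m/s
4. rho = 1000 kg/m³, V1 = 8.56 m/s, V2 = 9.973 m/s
Case 1: delta_P = -70.79 kPa
Case 2: delta_P = -36.92 kPa
Case 3: delta_P = -34.2 kPa
Case 4: delta_P = -13.09 kPa
Ranking (highest first): 4, 3, 2, 1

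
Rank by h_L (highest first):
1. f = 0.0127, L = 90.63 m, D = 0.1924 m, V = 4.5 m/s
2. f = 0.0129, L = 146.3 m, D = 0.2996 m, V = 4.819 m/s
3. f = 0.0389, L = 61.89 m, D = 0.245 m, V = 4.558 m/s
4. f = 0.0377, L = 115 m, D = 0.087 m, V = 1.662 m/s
Case 1: h_L = 6.174 m
Case 2: h_L = 7.456 m
Case 3: h_L = 10.41 m
Case 4: h_L = 7.016 m
Ranking (highest first): 3, 2, 4, 1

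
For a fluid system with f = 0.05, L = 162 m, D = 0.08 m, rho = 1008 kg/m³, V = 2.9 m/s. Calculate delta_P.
Formula: \Delta P = f \frac{L}{D} \frac{\rho V^2}{2}
delta_P = 0.05·(162/0.08)·0.5·1008·2.9²/1000 = 429.2 kPa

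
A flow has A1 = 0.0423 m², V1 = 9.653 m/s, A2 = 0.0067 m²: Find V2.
Formula: V_2 = \frac{A_1 V_1}{A_2}
V2 = 0.0423·9.653/0.0067 = 60.94 m/s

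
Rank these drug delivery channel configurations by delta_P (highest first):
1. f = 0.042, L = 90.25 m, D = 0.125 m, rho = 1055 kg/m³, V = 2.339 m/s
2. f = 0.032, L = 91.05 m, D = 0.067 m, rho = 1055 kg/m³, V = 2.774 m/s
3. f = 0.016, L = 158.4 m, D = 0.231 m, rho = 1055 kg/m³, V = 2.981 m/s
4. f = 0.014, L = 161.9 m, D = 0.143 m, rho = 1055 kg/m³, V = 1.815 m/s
Case 1: delta_P = 87.51 kPa
Case 2: delta_P = 176.5 kPa
Case 3: delta_P = 51.43 kPa
Case 4: delta_P = 27.54 kPa
Ranking (highest first): 2, 1, 3, 4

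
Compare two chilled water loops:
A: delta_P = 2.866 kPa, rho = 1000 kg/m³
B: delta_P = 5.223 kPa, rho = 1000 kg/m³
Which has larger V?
V(A) = 2.394 m/s, V(B) = 3.232 m/s. Answer: B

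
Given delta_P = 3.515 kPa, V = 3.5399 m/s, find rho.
Formula: V = \sqrt{\frac{2 \Delta P}{\rho}}
Substituting knowns: 3.5399 = √(2·(3.515·1000)/rho)
Solving for rho: rho = 2·(3.515·1000)/3.5399² = 561 kg/m³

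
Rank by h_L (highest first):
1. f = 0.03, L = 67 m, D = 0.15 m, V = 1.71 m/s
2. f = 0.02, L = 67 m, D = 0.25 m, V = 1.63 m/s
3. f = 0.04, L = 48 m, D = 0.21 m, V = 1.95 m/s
Case 1: h_L = 1.997 m
Case 2: h_L = 0.7258 m
Case 3: h_L = 1.772 m
Ranking (highest first): 1, 3, 2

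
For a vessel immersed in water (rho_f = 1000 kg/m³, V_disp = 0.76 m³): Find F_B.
Formula: F_B = \rho_f g V_{disp}
F_B = 1000·9.81·0.76 = 7456 N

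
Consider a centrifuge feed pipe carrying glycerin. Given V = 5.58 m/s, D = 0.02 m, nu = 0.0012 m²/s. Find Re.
Formula: Re = \frac{V D}{\nu}
Re = 5.58·0.02/0.0012 = 93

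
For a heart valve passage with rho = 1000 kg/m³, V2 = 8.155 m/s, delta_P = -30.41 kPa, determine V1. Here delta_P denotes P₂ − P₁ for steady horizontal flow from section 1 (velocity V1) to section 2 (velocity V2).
Formula: \Delta P = \frac{1}{2} \rho (V_1^2 - V_2^2)
Substituting knowns: -30.41 = 0.5·1000·(V1² − 8.155²)/1000
Solving for V1: V1 = √(8.155² + 2·(-30.41·1000)/1000) = 2.384 m/s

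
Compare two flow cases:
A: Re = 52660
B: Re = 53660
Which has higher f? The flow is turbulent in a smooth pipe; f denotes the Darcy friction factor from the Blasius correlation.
f(A) = 0.02086, f(B) = 0.02076. Answer: A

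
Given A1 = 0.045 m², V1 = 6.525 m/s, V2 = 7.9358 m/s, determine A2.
Formula: V_2 = \frac{A_1 V_1}{A_2}
Substituting knowns: 7.9358 = 0.045·6.525/A2
Solving for A2: A2 = 0.045·6.525/7.9358 = 0.037 m²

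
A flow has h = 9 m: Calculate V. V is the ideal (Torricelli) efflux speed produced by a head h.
Formula: V = \sqrt{2 g h}
V = √(2·9.81·9) = 13.29 m/s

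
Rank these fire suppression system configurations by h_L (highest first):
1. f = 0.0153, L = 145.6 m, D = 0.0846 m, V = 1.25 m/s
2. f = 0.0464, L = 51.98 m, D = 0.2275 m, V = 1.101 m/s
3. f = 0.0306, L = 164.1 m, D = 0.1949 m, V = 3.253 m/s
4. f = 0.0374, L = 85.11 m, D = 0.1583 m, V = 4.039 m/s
Case 1: h_L = 2.097 m
Case 2: h_L = 0.655 m
Case 3: h_L = 13.9 m
Case 4: h_L = 16.72 m
Ranking (highest first): 4, 3, 1, 2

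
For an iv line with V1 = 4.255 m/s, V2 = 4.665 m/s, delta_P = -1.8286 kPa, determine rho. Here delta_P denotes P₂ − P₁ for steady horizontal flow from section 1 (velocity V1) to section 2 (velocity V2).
Formula: \Delta P = \frac{1}{2} \rho (V_1^2 - V_2^2)
Substituting knowns: -1.8286 = 0.5·rho·(4.255² − 4.665²)/1000
Solving for rho: rho = 2·(-1.8286·1000)/(4.255² − 4.665²) = 1000 kg/m³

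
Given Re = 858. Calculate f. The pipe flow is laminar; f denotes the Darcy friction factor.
Formula: f = \frac{64}{Re}
f = 64/858 = 0.07459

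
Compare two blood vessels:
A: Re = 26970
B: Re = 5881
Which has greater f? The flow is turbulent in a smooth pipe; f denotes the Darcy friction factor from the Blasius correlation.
f(A) = 0.02466, f(B) = 0.03608. Answer: B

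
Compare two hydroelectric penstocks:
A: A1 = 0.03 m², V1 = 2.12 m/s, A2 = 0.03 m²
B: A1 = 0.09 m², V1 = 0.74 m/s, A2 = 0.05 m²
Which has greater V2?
V2(A) = 2.12 m/s, V2(B) = 1.332 m/s. Answer: A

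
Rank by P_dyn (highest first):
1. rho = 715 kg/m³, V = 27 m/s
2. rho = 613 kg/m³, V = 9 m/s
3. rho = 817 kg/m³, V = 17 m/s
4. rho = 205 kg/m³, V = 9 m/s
Case 1: P_dyn = 260.6 kPa
Case 2: P_dyn = 24.83 kPa
Case 3: P_dyn = 118.1 kPa
Case 4: P_dyn = 8.303 kPa
Ranking (highest first): 1, 3, 2, 4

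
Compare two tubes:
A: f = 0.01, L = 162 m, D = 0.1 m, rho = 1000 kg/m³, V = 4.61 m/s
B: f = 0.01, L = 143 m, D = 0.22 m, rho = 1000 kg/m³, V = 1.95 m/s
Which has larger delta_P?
delta_P(A) = 172.1 kPa, delta_P(B) = 12.36 kPa. Answer: A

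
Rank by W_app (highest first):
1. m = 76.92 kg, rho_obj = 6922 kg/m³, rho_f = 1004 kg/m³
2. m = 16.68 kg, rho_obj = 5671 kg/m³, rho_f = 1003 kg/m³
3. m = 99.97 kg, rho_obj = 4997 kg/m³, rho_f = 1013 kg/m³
Case 1: W_app = 645.1 N
Case 2: W_app = 134.7 N
Case 3: W_app = 781.9 N
Ranking (highest first): 3, 1, 2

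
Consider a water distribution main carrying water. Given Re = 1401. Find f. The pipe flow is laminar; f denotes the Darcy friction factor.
Formula: f = \frac{64}{Re}
f = 64/1401 = 0.04568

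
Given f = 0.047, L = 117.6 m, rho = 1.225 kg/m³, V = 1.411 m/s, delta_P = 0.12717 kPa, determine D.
Formula: \Delta P = f \frac{L}{D} \frac{\rho V^2}{2}
Substituting knowns: 0.12717 = 0.047·(117.6/D)·0.5·1.225·1.411²/1000
Solving for D: D = 0.047·117.6·0.5·1.225·1.411²/(0.12717·1000) = 0.053 m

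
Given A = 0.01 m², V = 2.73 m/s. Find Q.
Formula: Q = A V
Q = 0.01·2.73·1000 = 27.3 L/s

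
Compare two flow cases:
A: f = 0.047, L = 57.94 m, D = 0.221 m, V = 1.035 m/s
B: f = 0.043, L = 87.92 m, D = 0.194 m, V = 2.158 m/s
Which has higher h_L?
h_L(A) = 0.6728 m, h_L(B) = 4.625 m. Answer: B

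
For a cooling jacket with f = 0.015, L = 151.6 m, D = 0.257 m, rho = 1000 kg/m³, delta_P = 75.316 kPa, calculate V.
Formula: \Delta P = f \frac{L}{D} \frac{\rho V^2}{2}
Substituting knowns: 75.316 = 0.015·(151.6/0.257)·0.5·1000·V²/1000
Solving for V: V = √((75.316·1000)/(0.015·(151.6/0.257)·0.5·1000)) = 4.126 m/s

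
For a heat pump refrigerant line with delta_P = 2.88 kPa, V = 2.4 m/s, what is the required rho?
Formula: V = \sqrt{\frac{2 \Delta P}{\rho}}
Substituting knowns: 2.4 = √(2·(2.88·1000)/rho)
Solving for rho: rho = 2·(2.88·1000)/2.4² = 1000 kg/m³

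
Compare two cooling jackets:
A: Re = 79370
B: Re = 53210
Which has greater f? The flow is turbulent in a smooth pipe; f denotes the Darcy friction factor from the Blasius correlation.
f(A) = 0.01883, f(B) = 0.02081. Answer: B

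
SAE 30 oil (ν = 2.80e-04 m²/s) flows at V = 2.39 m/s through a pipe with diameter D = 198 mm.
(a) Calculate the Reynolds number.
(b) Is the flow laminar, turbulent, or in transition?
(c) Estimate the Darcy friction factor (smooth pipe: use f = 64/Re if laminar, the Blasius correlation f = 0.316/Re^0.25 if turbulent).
(a) Re = V·D/ν = 2.39·0.198/2.80e-04 = 1690.1
(b) Flow regime: laminar (Re < 2300)
(c) Friction factor: f = 64/Re = 64/1690.1 = 0.03787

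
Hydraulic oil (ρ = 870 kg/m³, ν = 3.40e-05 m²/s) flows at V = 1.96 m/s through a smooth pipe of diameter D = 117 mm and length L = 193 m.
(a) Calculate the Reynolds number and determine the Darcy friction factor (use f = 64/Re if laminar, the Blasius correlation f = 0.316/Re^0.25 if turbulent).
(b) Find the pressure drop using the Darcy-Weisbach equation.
(a) Re = V·D/ν = 1.96·0.117/3.40e-05 = 6744.7 → turbulent (Re > 4000); f = 0.316/Re^0.25 = 0.316/6744.7^0.25 = 0.03487
(b) Darcy-Weisbach: ΔP = f·(L/D)·½ρV²/1000 = 0.03487·(193/0.117)·½·870·1.96²/1000 = 96.12 kPa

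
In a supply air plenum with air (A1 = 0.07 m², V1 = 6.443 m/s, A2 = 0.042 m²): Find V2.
Formula: V_2 = \frac{A_1 V_1}{A_2}
V2 = 0.07·6.443/0.042 = 10.74 m/s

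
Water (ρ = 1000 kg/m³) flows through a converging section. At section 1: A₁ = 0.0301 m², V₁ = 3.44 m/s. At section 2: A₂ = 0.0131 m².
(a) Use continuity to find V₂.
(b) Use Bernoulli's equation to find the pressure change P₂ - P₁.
(a) Continuity: A₁V₁=A₂V₂ -> V₂=A₁V₁/A₂=0.0301*3.44/0.0131=7.90 m/s
(b) Bernoulli: P₂-P₁=0.5*rho*(V₁^2-V₂^2)/1000=0.5*1000*(3.44^2-7.90^2)/1000=-25.29 kPa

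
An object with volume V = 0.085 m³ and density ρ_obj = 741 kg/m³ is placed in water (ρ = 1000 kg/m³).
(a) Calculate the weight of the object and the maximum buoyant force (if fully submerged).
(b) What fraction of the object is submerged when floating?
(a) W=rho_obj*g*V=741*9.81*0.085=617.9 N; F_B(max)=rho*g*V=1000*9.81*0.085=833.9 N
(b) Floating fraction=rho_obj/rho=741/1000=0.741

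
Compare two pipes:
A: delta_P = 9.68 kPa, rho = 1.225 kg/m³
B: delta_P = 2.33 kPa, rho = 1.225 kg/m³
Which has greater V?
V(A) = 125.7 m/s, V(B) = 61.68 m/s. Answer: A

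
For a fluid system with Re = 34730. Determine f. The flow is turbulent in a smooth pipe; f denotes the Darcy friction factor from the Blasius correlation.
Formula: f = \frac{0.316}{Re^{0.25}}
f = 0.316/34730^0.25 = 0.02315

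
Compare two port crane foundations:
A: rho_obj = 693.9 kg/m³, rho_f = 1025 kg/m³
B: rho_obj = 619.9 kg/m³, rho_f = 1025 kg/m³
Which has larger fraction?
fraction(A) = 0.677, fraction(B) = 0.6048. Answer: A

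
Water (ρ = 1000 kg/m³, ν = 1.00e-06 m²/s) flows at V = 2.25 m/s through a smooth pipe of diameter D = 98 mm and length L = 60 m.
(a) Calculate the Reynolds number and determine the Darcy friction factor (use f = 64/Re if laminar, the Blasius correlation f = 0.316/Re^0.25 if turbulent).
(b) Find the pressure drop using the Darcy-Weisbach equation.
(a) Re = V·D/ν = 2.25·0.098/1.00e-06 = 220500 → turbulent (Re > 4000); f = 0.316/Re^0.25 = 0.316/220500^0.25 = 0.014583 (Blasius is strictly valid for Re ≲ 1e5; used here as the smooth-pipe estimate the problem specifies)
(b) Darcy-Weisbach: ΔP = f·(L/D)·½ρV²/1000 = 0.014583·(60/0.098)·½·1000·2.25²/1000 = 22.6 kPa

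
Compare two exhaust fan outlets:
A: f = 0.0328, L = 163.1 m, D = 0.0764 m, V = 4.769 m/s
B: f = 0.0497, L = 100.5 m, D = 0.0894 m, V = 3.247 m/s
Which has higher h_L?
h_L(A) = 81.17 m, h_L(B) = 30.02 m. Answer: A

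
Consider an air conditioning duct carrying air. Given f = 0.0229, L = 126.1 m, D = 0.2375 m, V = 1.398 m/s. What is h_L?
Formula: h_L = f \frac{L}{D} \frac{V^2}{2g}
h_L = 0.0229·(126.1/0.2375)·1.398²/(2·9.81) = 1.211 m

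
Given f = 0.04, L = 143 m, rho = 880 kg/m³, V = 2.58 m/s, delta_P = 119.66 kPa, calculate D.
Formula: \Delta P = f \frac{L}{D} \frac{\rho V^2}{2}
Substituting knowns: 119.66 = 0.04·(143/D)·0.5·880·2.58²/1000
Solving for D: D = 0.04·143·0.5·880·2.58²/(119.66·1000) = 0.14 m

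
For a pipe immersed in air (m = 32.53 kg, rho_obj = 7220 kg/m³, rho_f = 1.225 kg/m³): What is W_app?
Formula: W_{app} = mg\left(1 - \frac{\rho_f}{\rho_{obj}}\right)
W_app = 32.53·9.81·(1 − 1.225/7220) = 319.1 N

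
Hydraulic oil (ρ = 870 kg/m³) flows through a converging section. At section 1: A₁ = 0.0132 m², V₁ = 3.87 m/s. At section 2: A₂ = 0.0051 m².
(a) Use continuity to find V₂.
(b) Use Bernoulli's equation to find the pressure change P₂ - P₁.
(a) Continuity: A₁V₁=A₂V₂ -> V₂=A₁V₁/A₂=0.0132*3.87/0.0051=10.02 m/s
(b) Bernoulli: P₂-P₁=0.5*rho*(V₁^2-V₂^2)/1000=0.5*870*(3.87^2-10.02^2)/1000=-37.16 kPa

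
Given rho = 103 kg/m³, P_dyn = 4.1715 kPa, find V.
Formula: P_{dyn} = \frac{1}{2} \rho V^2
Substituting knowns: 4.1715 = 0.5·103·V²/1000
Solving for V: V = √(2·(4.1715·1000)/103) = 9 m/s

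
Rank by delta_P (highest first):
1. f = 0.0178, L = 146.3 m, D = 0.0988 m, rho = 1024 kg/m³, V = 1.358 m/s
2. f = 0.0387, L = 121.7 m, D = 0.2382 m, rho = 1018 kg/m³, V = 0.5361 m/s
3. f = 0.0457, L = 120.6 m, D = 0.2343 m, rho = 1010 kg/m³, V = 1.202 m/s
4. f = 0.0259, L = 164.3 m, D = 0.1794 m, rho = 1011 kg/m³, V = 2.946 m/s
Case 1: delta_P = 24.89 kPa
Case 2: delta_P = 2.892 kPa
Case 3: delta_P = 17.16 kPa
Case 4: delta_P = 104.1 kPa
Ranking (highest first): 4, 1, 3, 2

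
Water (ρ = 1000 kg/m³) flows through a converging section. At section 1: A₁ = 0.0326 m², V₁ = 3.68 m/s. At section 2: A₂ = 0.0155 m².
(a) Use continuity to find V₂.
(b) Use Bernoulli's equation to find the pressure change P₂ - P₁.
(a) Continuity: A₁V₁=A₂V₂ -> V₂=A₁V₁/A₂=0.0326*3.68/0.0155=7.74 m/s
(b) Bernoulli: P₂-P₁=0.5*rho*(V₁^2-V₂^2)/1000=0.5*1000*(3.68^2-7.74^2)/1000=-23.18 kPa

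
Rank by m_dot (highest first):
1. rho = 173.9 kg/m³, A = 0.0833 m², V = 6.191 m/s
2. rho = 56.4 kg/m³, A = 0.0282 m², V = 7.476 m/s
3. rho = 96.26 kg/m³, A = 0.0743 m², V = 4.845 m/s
Case 1: m_dot = 89.68 kg/s
Case 2: m_dot = 11.89 kg/s
Case 3: m_dot = 34.65 kg/s
Ranking (highest first): 1, 3, 2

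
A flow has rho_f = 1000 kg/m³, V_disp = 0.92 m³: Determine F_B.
Formula: F_B = \rho_f g V_{disp}
F_B = 1000·9.81·0.92 = 9025 N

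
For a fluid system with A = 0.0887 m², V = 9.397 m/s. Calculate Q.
Formula: Q = A V
Q = 0.0887·9.397·1000 = 833.5 L/s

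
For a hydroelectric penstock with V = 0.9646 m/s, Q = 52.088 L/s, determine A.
Formula: Q = A V
Substituting knowns: 52.088 = A·0.9646·1000
Solving for A: A = (52.088/1000)/0.9646 = 0.054 m²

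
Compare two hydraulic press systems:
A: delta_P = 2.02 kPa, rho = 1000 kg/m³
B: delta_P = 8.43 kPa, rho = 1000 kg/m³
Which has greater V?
V(A) = 2.01 m/s, V(B) = 4.106 m/s. Answer: B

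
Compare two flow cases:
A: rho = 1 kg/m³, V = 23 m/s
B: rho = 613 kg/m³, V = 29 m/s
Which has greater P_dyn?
P_dyn(A) = 0.2645 kPa, P_dyn(B) = 257.8 kPa. Answer: B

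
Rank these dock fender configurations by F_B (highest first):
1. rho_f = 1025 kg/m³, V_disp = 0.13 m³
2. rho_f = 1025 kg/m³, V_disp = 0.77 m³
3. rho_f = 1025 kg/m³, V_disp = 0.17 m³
Case 1: F_B = 1307 N
Case 2: F_B = 7743 N
Case 3: F_B = 1709 N
Ranking (highest first): 2, 3, 1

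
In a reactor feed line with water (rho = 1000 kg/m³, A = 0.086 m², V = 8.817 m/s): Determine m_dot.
Formula: \dot{m} = \rho A V
m_dot = 1000·0.086·8.817 = 758.3 kg/s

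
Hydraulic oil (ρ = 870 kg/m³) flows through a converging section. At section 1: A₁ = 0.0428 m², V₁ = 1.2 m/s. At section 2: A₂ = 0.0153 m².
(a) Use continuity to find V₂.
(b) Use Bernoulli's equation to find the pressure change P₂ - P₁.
(a) Continuity: A₁V₁=A₂V₂ -> V₂=A₁V₁/A₂=0.0428*1.2/0.0153=3.36 m/s
(b) Bernoulli: P₂-P₁=0.5*rho*(V₁^2-V₂^2)/1000=0.5*870*(1.2^2-3.36^2)/1000=-4.285 kPa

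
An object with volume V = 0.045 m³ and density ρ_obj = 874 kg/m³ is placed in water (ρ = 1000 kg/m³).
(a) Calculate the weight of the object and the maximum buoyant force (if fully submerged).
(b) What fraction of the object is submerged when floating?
(a) W=rho_obj*g*V=874*9.81*0.045=385.8 N; F_B(max)=rho*g*V=1000*9.81*0.045=441.4 N
(b) Floating fraction=rho_obj/rho=874/1000=0.874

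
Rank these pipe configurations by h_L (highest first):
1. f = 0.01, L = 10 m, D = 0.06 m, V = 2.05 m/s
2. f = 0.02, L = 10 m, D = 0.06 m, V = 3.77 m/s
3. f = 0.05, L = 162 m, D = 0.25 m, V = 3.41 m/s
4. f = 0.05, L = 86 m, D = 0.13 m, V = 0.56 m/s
Case 1: h_L = 0.357 m
Case 2: h_L = 2.415 m
Case 3: h_L = 19.2 m
Case 4: h_L = 0.5287 m
Ranking (highest first): 3, 2, 4, 1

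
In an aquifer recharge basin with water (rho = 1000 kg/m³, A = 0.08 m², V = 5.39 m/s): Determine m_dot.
Formula: \dot{m} = \rho A V
m_dot = 1000·0.08·5.39 = 431.2 kg/s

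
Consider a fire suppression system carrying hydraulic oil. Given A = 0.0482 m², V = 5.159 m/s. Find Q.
Formula: Q = A V
Q = 0.0482·5.159·1000 = 248.7 L/s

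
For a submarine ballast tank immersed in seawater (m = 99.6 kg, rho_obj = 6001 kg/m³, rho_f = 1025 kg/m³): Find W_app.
Formula: W_{app} = mg\left(1 - \frac{\rho_f}{\rho_{obj}}\right)
W_app = 99.6·9.81·(1 − 1025/6001) = 810.2 N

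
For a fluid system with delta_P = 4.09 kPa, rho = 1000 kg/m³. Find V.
Formula: V = \sqrt{\frac{2 \Delta P}{\rho}}
V = √(2·(4.09·1000)/1000) = 2.86 m/s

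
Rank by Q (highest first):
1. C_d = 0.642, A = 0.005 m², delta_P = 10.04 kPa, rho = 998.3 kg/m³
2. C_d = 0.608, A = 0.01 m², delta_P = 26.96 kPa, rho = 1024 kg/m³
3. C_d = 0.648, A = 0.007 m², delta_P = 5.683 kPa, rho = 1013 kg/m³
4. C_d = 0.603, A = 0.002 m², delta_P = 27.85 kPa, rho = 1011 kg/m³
Case 1: Q = 14.4 L/s
Case 2: Q = 44.12 L/s
Case 3: Q = 15.19 L/s
Case 4: Q = 8.952 L/s
Ranking (highest first): 2, 3, 1, 4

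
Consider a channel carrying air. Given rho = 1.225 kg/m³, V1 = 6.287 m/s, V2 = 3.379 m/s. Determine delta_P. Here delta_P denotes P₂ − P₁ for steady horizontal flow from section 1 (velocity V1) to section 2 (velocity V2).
Formula: \Delta P = \frac{1}{2} \rho (V_1^2 - V_2^2)
delta_P = 0.5·1.225·(6.287² − 3.379²)/1000 = 0.01722 kPa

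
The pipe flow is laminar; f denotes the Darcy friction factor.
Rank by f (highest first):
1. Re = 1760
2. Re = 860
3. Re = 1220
Case 1: f = 0.03636
Case 2: f = 0.07442
Case 3: f = 0.05246
Ranking (highest first): 2, 3, 1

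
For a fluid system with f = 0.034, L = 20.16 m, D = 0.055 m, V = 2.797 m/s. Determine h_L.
Formula: h_L = f \frac{L}{D} \frac{V^2}{2g}
h_L = 0.034·(20.16/0.055)·2.797²/(2·9.81) = 4.969 m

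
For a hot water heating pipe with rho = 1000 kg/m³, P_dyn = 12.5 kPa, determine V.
Formula: P_{dyn} = \frac{1}{2} \rho V^2
Substituting knowns: 12.5 = 0.5·1000·V²/1000
Solving for V: V = √(2·(12.5·1000)/1000) = 5 m/s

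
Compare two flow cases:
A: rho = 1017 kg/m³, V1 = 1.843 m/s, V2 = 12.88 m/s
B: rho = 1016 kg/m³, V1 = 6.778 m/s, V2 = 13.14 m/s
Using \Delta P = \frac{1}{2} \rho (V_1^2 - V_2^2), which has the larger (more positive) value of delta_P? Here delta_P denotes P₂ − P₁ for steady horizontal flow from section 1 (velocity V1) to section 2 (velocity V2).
delta_P(A) = -82.63 kPa, delta_P(B) = -64.37 kPa. Answer: B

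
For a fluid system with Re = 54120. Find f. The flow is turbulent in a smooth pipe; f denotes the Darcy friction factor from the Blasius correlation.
Formula: f = \frac{0.316}{Re^{0.25}}
f = 0.316/54120^0.25 = 0.02072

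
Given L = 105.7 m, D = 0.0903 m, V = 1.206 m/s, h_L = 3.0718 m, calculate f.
Formula: h_L = f \frac{L}{D} \frac{V^2}{2g}
Substituting knowns: 3.0718 = f·(105.7/0.0903)·1.206²/(2·9.81)
Solving for f: f = 3.0718·2·9.81/((105.7/0.0903)·1.206²) = 0.0354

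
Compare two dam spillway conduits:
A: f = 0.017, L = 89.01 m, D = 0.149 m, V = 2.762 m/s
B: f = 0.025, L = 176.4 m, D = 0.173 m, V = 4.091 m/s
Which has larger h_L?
h_L(A) = 3.949 m, h_L(B) = 21.74 m. Answer: B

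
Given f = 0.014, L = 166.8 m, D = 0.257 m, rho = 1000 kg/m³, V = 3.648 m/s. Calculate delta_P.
Formula: \Delta P = f \frac{L}{D} \frac{\rho V^2}{2}
delta_P = 0.014·(166.8/0.257)·0.5·1000·3.648²/1000 = 60.46 kPa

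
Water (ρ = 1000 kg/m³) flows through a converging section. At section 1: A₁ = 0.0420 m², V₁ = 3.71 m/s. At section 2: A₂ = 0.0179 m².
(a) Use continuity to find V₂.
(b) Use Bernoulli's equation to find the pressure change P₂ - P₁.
(a) Continuity: A₁V₁=A₂V₂ -> V₂=A₁V₁/A₂=0.0420*3.71/0.0179=8.71 m/s
(b) Bernoulli: P₂-P₁=0.5*rho*(V₁^2-V₂^2)/1000=0.5*1000*(3.71^2-8.71^2)/1000=-31.05 kPa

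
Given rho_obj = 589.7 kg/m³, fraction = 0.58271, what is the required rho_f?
Formula: f_{sub} = \frac{\rho_{obj}}{\rho_f}
Substituting knowns: 0.58271 = 589.7/rho_f
Solving for rho_f: rho_f = 589.7/0.58271 = 1012 kg/m³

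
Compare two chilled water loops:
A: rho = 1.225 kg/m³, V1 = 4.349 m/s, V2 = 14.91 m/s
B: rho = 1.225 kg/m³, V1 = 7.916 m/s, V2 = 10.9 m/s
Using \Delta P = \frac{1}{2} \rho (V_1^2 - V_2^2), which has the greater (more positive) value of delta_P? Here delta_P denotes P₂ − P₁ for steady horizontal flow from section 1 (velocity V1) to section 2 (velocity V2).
delta_P(A) = -0.1246 kPa, delta_P(B) = -0.03439 kPa. Answer: B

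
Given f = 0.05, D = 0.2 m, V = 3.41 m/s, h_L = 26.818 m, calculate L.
Formula: h_L = f \frac{L}{D} \frac{V^2}{2g}
Substituting knowns: 26.818 = 0.05·(L/0.2)·3.41²/(2·9.81)
Solving for L: L = 26.818·2·9.81·0.2/(0.05·3.41²) = 181 m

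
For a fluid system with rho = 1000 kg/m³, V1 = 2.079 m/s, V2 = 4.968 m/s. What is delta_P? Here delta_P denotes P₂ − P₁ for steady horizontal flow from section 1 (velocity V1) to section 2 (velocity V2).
Formula: \Delta P = \frac{1}{2} \rho (V_1^2 - V_2^2)
delta_P = 0.5·1000·(2.079² − 4.968²)/1000 = -10.18 kPa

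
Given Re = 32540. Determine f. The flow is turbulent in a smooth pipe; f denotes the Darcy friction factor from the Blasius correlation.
Formula: f = \frac{0.316}{Re^{0.25}}
f = 0.316/32540^0.25 = 0.02353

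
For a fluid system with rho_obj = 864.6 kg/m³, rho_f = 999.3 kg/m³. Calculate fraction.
Formula: f_{sub} = \frac{\rho_{obj}}{\rho_f}
fraction = 864.6/999.3 = 0.8652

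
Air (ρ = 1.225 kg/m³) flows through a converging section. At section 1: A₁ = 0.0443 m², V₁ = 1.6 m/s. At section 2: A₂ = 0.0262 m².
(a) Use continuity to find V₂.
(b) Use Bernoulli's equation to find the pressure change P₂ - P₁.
(a) Continuity: A₁V₁=A₂V₂ -> V₂=A₁V₁/A₂=0.0443*1.6/0.0262=2.71 m/s
(b) Bernoulli: P₂-P₁=0.5*rho*(V₁^2-V₂^2)/1000=0.5*1.225*(1.6^2-2.71^2)/1000=-0.00293 kPa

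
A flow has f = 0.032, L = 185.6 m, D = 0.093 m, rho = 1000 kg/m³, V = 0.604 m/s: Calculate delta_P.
Formula: \Delta P = f \frac{L}{D} \frac{\rho V^2}{2}
delta_P = 0.032·(185.6/0.093)·0.5·1000·0.604²/1000 = 11.65 kPa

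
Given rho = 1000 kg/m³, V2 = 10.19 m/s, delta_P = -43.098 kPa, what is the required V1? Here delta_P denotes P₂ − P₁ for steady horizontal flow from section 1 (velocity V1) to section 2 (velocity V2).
Formula: \Delta P = \frac{1}{2} \rho (V_1^2 - V_2^2)
Substituting knowns: -43.098 = 0.5·1000·(V1² − 10.19²)/1000
Solving for V1: V1 = √(10.19² + 2·(-43.098·1000)/1000) = 4.2 m/s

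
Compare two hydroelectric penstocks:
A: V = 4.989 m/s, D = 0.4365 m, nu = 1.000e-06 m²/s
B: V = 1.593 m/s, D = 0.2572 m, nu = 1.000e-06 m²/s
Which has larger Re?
Re(A) = 2.178e+06, Re(B) = 409720. Answer: A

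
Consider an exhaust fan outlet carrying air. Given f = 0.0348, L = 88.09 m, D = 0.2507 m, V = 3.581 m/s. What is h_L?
Formula: h_L = f \frac{L}{D} \frac{V^2}{2g}
h_L = 0.0348·(88.09/0.2507)·3.581²/(2·9.81) = 7.992 m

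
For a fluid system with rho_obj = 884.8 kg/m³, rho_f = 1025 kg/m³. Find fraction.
Formula: f_{sub} = \frac{\rho_{obj}}{\rho_f}
fraction = 884.8/1025 = 0.8632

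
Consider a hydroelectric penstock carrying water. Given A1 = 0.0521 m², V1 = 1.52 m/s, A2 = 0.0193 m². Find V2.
Formula: V_2 = \frac{A_1 V_1}{A_2}
V2 = 0.0521·1.52/0.0193 = 4.103 m/s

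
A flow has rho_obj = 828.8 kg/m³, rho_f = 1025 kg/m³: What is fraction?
Formula: f_{sub} = \frac{\rho_{obj}}{\rho_f}
fraction = 828.8/1025 = 0.8086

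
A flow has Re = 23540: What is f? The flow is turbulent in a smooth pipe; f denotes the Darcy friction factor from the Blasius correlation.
Formula: f = \frac{0.316}{Re^{0.25}}
f = 0.316/23540^0.25 = 0.02551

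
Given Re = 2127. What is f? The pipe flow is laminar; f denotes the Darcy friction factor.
Formula: f = \frac{64}{Re}
f = 64/2127 = 0.03009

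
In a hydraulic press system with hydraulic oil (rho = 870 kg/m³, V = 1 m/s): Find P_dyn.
Formula: P_{dyn} = \frac{1}{2} \rho V^2
P_dyn = 0.5·870·1²/1000 = 0.435 kPa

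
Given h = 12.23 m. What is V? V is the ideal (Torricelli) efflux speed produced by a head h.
Formula: V = \sqrt{2 g h}
V = √(2·9.81·12.23) = 15.49 m/s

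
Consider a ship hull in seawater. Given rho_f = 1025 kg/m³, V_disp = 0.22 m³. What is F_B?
Formula: F_B = \rho_f g V_{disp}
F_B = 1025·9.81·0.22 = 2212 N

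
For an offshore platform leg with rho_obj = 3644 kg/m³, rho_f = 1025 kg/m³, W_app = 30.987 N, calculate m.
Formula: W_{app} = mg\left(1 - \frac{\rho_f}{\rho_{obj}}\right)
Substituting knowns: 30.987 = m·9.81·(1 − 1025/3644)
Solving for m: m = 30.987/(9.81·(1 − 1025/3644)) = 4.395 kg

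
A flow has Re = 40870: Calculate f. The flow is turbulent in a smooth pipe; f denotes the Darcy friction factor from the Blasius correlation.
Formula: f = \frac{0.316}{Re^{0.25}}
f = 0.316/40870^0.25 = 0.02222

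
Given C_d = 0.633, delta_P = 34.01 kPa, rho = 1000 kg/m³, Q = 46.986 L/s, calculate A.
Formula: Q = C_d A \sqrt{\frac{2 \Delta P}{\rho}}
Substituting knowns: 46.986 = 0.633·A·√(2·(34.01·1000)/1000)·1000
Solving for A: A = (46.986/1000)/(0.633·√(2·(34.01·1000)/1000)) = 0.009 m²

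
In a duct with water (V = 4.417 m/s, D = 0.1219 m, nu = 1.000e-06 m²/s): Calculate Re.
Formula: Re = \frac{V D}{\nu}
Re = 4.417·0.1219/1.000e-06 = 538432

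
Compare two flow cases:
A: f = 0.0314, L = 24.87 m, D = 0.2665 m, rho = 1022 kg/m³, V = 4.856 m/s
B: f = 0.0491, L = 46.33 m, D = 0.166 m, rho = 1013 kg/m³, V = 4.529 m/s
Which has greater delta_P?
delta_P(A) = 35.31 kPa, delta_P(B) = 142.4 kPa. Answer: B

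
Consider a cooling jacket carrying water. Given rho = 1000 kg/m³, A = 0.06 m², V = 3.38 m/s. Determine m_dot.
Formula: \dot{m} = \rho A V
m_dot = 1000·0.06·3.38 = 202.8 kg/s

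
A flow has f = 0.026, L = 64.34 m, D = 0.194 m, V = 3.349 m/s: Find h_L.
Formula: h_L = f \frac{L}{D} \frac{V^2}{2g}
h_L = 0.026·(64.34/0.194)·3.349²/(2·9.81) = 4.929 m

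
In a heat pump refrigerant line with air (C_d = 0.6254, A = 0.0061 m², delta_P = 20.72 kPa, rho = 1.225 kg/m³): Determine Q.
Formula: Q = C_d A \sqrt{\frac{2 \Delta P}{\rho}}
Q = 0.6254·0.0061·√(2·(20.72·1000)/1.225)·1000 = 701.7 L/s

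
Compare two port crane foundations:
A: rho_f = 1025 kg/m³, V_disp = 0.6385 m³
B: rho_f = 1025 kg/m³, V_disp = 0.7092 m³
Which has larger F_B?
F_B(A) = 6420 N, F_B(B) = 7131 N. Answer: B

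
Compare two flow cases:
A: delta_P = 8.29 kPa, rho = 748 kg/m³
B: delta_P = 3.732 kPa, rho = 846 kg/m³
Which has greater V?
V(A) = 4.708 m/s, V(B) = 2.97 m/s. Answer: A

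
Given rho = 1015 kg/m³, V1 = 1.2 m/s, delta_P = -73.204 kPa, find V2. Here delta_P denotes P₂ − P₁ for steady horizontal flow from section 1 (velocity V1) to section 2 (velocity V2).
Formula: \Delta P = \frac{1}{2} \rho (V_1^2 - V_2^2)
Substituting knowns: -73.204 = 0.5·1015·(1.2² − V2²)/1000
Solving for V2: V2 = √(1.2² − 2·(-73.204·1000)/1015) = 12.07 m/s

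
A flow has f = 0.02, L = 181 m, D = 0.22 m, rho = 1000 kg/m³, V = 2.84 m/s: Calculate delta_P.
Formula: \Delta P = f \frac{L}{D} \frac{\rho V^2}{2}
delta_P = 0.02·(181/0.22)·0.5·1000·2.84²/1000 = 66.36 kPa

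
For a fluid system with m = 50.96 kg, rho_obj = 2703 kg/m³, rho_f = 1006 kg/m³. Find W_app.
Formula: W_{app} = mg\left(1 - \frac{\rho_f}{\rho_{obj}}\right)
W_app = 50.96·9.81·(1 − 1006/2703) = 313.9 N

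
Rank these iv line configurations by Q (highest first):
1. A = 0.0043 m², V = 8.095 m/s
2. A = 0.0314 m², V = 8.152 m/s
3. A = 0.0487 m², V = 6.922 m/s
Case 1: Q = 34.81 L/s
Case 2: Q = 256 L/s
Case 3: Q = 337.1 L/s
Ranking (highest first): 3, 2, 1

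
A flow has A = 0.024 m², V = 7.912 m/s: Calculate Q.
Formula: Q = A V
Q = 0.024·7.912·1000 = 189.9 L/s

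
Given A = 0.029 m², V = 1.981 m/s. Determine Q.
Formula: Q = A V
Q = 0.029·1.981·1000 = 57.45 L/s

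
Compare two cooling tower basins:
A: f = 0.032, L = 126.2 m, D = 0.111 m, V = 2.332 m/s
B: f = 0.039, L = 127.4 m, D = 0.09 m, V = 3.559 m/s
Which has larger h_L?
h_L(A) = 10.08 m, h_L(B) = 35.64 m. Answer: B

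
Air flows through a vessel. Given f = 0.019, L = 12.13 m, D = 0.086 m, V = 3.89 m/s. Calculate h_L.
Formula: h_L = f \frac{L}{D} \frac{V^2}{2g}
h_L = 0.019·(12.13/0.086)·3.89²/(2·9.81) = 2.067 m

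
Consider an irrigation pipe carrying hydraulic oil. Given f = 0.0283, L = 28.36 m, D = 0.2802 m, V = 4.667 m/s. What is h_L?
Formula: h_L = f \frac{L}{D} \frac{V^2}{2g}
h_L = 0.0283·(28.36/0.2802)·4.667²/(2·9.81) = 3.18 m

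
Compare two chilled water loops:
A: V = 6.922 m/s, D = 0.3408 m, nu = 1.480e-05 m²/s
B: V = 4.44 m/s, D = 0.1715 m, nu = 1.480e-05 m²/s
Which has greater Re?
Re(A) = 159393, Re(B) = 51450. Answer: A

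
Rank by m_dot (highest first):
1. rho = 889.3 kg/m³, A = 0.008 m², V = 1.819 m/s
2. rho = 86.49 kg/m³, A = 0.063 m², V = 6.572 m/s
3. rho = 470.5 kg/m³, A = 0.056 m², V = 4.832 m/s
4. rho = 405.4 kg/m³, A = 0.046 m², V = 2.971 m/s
Case 1: m_dot = 12.94 kg/s
Case 2: m_dot = 35.81 kg/s
Case 3: m_dot = 127.3 kg/s
Case 4: m_dot = 55.4 kg/s
Ranking (highest first): 3, 4, 2, 1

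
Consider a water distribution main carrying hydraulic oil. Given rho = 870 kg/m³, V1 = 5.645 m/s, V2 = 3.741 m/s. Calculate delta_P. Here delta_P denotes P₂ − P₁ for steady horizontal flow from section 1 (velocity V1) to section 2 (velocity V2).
Formula: \Delta P = \frac{1}{2} \rho (V_1^2 - V_2^2)
delta_P = 0.5·870·(5.645² − 3.741²)/1000 = 7.774 kPa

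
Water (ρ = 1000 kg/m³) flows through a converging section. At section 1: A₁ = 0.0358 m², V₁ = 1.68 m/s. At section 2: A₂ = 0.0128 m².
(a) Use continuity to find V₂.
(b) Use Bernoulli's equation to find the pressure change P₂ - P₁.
(a) Continuity: A₁V₁=A₂V₂ -> V₂=A₁V₁/A₂=0.0358*1.68/0.0128=4.70 m/s
(b) Bernoulli: P₂-P₁=0.5*rho*(V₁^2-V₂^2)/1000=0.5*1000*(1.68^2-4.70^2)/1000=-9.634 kPa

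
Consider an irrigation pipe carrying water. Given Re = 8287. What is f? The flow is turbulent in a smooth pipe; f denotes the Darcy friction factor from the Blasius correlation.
Formula: f = \frac{0.316}{Re^{0.25}}
f = 0.316/8287^0.25 = 0.03312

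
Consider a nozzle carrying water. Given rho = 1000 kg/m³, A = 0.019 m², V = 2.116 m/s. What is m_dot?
Formula: \dot{m} = \rho A V
m_dot = 1000·0.019·2.116 = 40.2 kg/s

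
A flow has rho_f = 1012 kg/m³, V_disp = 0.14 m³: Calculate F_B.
Formula: F_B = \rho_f g V_{disp}
F_B = 1012·9.81·0.14 = 1390 N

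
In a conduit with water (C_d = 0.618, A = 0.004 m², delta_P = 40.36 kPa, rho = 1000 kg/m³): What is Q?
Formula: Q = C_d A \sqrt{\frac{2 \Delta P}{\rho}}
Q = 0.618·0.004·√(2·(40.36·1000)/1000)·1000 = 22.21 L/s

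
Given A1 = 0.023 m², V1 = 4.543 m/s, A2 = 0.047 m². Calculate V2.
Formula: V_2 = \frac{A_1 V_1}{A_2}
V2 = 0.023·4.543/0.047 = 2.223 m/s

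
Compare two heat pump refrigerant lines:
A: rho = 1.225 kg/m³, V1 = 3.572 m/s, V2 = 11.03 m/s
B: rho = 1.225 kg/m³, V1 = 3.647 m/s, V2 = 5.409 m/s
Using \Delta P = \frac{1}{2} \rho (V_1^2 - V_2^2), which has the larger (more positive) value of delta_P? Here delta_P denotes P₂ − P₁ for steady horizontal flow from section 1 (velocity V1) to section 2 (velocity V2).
delta_P(A) = -0.0667 kPa, delta_P(B) = -0.009773 kPa. Answer: B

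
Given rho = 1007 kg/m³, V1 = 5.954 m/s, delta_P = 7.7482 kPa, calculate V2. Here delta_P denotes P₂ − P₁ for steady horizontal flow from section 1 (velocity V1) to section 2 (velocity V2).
Formula: \Delta P = \frac{1}{2} \rho (V_1^2 - V_2^2)
Substituting knowns: 7.7482 = 0.5·1007·(5.954² − V2²)/1000
Solving for V2: V2 = √(5.954² − 2·(7.7482·1000)/1007) = 4.479 m/s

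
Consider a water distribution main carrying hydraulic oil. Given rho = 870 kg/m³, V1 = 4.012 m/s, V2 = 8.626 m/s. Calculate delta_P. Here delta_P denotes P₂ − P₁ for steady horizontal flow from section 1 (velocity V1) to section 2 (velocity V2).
Formula: \Delta P = \frac{1}{2} \rho (V_1^2 - V_2^2)
delta_P = 0.5·870·(4.012² − 8.626²)/1000 = -25.37 kPa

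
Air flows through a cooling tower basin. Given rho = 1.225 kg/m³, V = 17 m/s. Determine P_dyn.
Formula: P_{dyn} = \frac{1}{2} \rho V^2
P_dyn = 0.5·1.225·17²/1000 = 0.177 kPa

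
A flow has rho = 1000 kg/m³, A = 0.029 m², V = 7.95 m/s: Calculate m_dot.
Formula: \dot{m} = \rho A V
m_dot = 1000·0.029·7.95 = 230.6 kg/s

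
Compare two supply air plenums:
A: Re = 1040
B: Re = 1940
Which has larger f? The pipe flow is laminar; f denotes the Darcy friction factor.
f(A) = 0.06154, f(B) = 0.03299. Answer: A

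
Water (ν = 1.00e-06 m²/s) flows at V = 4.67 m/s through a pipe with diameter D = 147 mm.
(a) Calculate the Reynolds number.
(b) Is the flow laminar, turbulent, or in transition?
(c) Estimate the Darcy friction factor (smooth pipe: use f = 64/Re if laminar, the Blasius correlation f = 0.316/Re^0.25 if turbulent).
(a) Re = V·D/ν = 4.67·0.147/1.00e-06 = 686490
(b) Flow regime: turbulent (Re > 4000)
(c) Friction factor: f = 0.316/Re^0.25 = 0.316/686490^0.25 = 0.01098 (Blasius is strictly valid for Re ≲ 1e5; used here as the smooth-pipe estimate the problem specifies)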